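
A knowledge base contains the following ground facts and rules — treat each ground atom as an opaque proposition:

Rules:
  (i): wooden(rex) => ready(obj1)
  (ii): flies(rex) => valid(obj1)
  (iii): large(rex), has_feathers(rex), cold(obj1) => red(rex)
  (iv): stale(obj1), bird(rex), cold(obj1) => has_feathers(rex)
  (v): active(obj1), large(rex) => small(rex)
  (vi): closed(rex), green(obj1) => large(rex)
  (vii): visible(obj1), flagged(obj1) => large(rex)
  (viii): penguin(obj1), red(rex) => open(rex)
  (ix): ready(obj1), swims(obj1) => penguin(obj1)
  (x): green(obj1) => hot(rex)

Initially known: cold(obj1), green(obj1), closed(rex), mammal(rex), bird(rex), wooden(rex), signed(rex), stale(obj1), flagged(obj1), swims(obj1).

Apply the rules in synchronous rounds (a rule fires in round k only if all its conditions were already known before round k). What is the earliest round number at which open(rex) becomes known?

Round 1: (i) [wooden(rex) => ready(obj1)]; (iv) [stale(obj1), bird(rex), cold(obj1) => has_feathers(rex)]; (vi) [closed(rex), green(obj1) => large(rex)]; (x) [green(obj1) => hot(rex)]. New: ready(obj1), has_feathers(rex), large(rex), hot(rex).
Round 2: (iii) [large(rex), has_feathers(rex), cold(obj1) => red(rex)]; (ix) [ready(obj1), swims(obj1) => penguin(obj1)]. New: red(rex), penguin(obj1).
Round 3: (viii) [penguin(obj1), red(rex) => open(rex)]. New: open(rex).
open(rex) first appears in round 3.

3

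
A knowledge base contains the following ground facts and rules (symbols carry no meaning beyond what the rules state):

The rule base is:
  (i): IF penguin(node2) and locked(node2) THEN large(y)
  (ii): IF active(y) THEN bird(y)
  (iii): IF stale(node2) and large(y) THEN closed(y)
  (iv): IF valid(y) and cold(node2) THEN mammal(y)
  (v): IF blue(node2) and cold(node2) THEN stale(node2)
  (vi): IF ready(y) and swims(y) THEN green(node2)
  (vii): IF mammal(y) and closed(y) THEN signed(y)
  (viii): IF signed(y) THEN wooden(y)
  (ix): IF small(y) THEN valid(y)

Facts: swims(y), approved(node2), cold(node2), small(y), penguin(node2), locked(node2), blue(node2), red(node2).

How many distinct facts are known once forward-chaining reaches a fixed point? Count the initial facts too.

15

Round 1: (i) [IF penguin(node2) and locked(node2) THEN large(y)]; (v) [IF blue(node2) and cold(node2) THEN stale(node2)]; (ix) [IF small(y) THEN valid(y)]. Adds large(y), stale(node2), valid(y).
Round 2: (iii) [IF stale(node2) and large(y) THEN closed(y)]; (iv) [IF valid(y) and cold(node2) THEN mammal(y)]. Adds closed(y), mammal(y).
Round 3: (vii) [IF mammal(y) and closed(y) THEN signed(y)]. Adds signed(y).
Round 4: (viii) [IF signed(y) THEN wooden(y)]. Adds wooden(y).
Closure: {approved(node2), blue(node2), closed(y), cold(node2), large(y), locked(node2), mammal(y), penguin(node2), red(node2), signed(y), small(y), stale(node2), swims(y), valid(y), wooden(y)} — 15 facts.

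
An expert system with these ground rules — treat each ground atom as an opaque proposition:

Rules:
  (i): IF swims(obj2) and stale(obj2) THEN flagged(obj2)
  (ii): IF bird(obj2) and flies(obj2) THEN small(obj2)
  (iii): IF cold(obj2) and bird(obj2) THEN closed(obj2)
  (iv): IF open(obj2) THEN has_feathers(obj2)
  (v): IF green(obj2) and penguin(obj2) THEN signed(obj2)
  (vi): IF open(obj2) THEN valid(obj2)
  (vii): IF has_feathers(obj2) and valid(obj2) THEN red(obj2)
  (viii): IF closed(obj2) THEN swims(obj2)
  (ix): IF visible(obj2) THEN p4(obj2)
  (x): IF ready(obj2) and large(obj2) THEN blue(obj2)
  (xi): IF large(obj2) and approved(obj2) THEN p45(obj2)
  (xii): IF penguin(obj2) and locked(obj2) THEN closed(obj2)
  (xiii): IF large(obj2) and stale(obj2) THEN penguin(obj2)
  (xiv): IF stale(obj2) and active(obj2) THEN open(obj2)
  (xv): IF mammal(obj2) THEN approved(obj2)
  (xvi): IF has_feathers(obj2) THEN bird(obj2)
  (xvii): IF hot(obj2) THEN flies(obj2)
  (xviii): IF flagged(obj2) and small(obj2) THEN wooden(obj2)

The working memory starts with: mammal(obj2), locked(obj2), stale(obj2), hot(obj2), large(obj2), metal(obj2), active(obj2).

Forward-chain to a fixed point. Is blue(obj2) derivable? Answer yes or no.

no

Round 1: (xiii) [IF large(obj2) and stale(obj2) THEN penguin(obj2)]; (xiv) [IF stale(obj2) and active(obj2) THEN open(obj2)]; (xv) [IF mammal(obj2) THEN approved(obj2)]; (xvii) [IF hot(obj2) THEN flies(obj2)]. Adds penguin(obj2), open(obj2), approved(obj2), flies(obj2).
Round 2: (iv) [IF open(obj2) THEN has_feathers(obj2)]; (vi) [IF open(obj2) THEN valid(obj2)]; (xi) [IF large(obj2) and approved(obj2) THEN p45(obj2)]; (xii) [IF penguin(obj2) and locked(obj2) THEN closed(obj2)]. Adds has_feathers(obj2), valid(obj2), p45(obj2), closed(obj2).
Round 3: (vii) [IF has_feathers(obj2) and valid(obj2) THEN red(obj2)]; (viii) [IF closed(obj2) THEN swims(obj2)]; (xvi) [IF has_feathers(obj2) THEN bird(obj2)]. Adds red(obj2), swims(obj2), bird(obj2).
Round 4: (i) [IF swims(obj2) and stale(obj2) THEN flagged(obj2)]; (ii) [IF bird(obj2) and flies(obj2) THEN small(obj2)]. Adds flagged(obj2), small(obj2).
Round 5: (xviii) [IF flagged(obj2) and small(obj2) THEN wooden(obj2)]. Adds wooden(obj2).
Fixed point reached. blue(obj2) is concluded only by (x); (x) needs ready(obj2) (never derived).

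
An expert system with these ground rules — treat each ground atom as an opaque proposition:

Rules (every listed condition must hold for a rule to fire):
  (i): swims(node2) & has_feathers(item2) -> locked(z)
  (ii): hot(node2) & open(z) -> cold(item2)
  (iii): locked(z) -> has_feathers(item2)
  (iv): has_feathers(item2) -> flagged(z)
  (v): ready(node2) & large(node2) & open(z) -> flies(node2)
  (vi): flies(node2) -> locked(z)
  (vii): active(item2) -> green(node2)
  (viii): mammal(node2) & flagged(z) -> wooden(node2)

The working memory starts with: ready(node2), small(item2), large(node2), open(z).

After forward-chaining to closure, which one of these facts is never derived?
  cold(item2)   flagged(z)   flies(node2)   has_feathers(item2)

cold(item2)

Round 1 fires (v), giving flies(node2).
Round 2 fires (vi), giving locked(z).
Round 3 fires (iii), giving has_feathers(item2).
Round 4 fires (iv), giving flagged(z).
Derived: flagged(z) (round 4), has_feathers(item2) (round 3), flies(node2) (round 1). cold(item2) never appears in any round.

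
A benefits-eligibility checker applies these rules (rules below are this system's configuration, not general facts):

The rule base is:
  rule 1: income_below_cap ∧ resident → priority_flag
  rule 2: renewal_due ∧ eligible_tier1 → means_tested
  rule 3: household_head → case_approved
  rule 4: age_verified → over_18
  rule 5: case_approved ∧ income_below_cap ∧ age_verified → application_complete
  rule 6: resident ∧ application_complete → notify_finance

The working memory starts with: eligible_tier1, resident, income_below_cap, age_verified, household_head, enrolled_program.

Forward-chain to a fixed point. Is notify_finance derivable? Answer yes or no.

Round 1 fires rule 1, rule 3, rule 4, giving priority_flag, case_approved, over_18.
Round 2 fires rule 5, giving application_complete.
Round 3 fires rule 6, giving notify_finance.
notify_finance appears in round 3, so it is derivable.

yes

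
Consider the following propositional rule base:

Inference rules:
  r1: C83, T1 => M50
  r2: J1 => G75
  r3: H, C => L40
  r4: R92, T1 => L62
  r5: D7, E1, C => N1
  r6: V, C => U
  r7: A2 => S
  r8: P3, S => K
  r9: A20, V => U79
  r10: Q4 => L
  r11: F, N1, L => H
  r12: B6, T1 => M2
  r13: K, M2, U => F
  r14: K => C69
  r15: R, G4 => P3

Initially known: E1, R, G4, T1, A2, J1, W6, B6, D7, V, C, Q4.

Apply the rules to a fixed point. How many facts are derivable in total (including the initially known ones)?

24

Round 1: r2 [J1 => G75]; r5 [D7, E1, C => N1]; r6 [V, C => U]; r7 [A2 => S]; r10 [Q4 => L]; r12 [B6, T1 => M2]; r15 [R, G4 => P3]. New: G75, N1, U, S, L, M2, P3.
Round 2: r8 [P3, S => K]. New: K.
Round 3: r13 [K, M2, U => F]; r14 [K => C69]. New: F, C69.
Round 4: r11 [F, N1, L => H]. New: H.
Round 5: r3 [H, C => L40]. New: L40.
Closure: {A2, B6, C, C69, D7, E1, F, G4, G75, H, J1, K, L, L40, M2, N1, P3, Q4, R, S, T1, U, V, W6} — 24 facts.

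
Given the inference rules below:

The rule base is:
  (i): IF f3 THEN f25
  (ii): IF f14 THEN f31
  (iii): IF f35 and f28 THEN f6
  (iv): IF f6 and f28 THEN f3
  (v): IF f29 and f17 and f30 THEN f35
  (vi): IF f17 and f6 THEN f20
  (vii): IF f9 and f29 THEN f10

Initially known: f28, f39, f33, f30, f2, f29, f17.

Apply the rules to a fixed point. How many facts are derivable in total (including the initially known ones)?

[1] (v) [IF f29 and f17 and f30 THEN f35]. ⇒ new: f35.
[2] (iii) [IF f35 and f28 THEN f6]. ⇒ new: f6.
[3] (iv) [IF f6 and f28 THEN f3]; (vi) [IF f17 and f6 THEN f20]. ⇒ new: f3, f20.
[4] (i) [IF f3 THEN f25]. ⇒ new: f25.
Closure: {f17, f2, f20, f25, f28, f29, f3, f30, f33, f35, f39, f6} — 12 facts.

12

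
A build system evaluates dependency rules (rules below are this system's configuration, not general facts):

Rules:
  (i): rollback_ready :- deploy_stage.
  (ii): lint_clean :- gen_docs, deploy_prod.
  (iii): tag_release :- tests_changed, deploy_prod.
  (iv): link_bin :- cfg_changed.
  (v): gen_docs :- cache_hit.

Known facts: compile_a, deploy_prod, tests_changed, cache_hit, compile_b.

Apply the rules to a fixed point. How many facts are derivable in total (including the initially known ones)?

[1] (iii) [tag_release :- tests_changed, deploy_prod.]; (v) [gen_docs :- cache_hit.]. ⇒ new: tag_release, gen_docs.
[2] (ii) [lint_clean :- gen_docs, deploy_prod.]. ⇒ new: lint_clean.
Closure: {cache_hit, compile_a, compile_b, deploy_prod, gen_docs, lint_clean, tag_release, tests_changed} — 8 facts.

8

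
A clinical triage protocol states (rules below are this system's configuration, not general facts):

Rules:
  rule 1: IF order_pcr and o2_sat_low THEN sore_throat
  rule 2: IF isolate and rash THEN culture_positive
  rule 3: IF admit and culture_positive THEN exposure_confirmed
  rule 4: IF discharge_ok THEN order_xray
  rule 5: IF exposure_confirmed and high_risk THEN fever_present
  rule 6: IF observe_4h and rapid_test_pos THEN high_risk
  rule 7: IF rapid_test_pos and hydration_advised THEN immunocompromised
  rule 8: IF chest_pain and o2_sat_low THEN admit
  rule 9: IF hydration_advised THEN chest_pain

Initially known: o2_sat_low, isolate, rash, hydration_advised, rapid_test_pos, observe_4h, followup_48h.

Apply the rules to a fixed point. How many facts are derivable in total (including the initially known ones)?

Round 1: rule 2 [IF isolate and rash THEN culture_positive]; rule 6 [IF observe_4h and rapid_test_pos THEN high_risk]; rule 7 [IF rapid_test_pos and hydration_advised THEN immunocompromised]; rule 9 [IF hydration_advised THEN chest_pain]. New: culture_positive, high_risk, immunocompromised, chest_pain.
Round 2: rule 8 [IF chest_pain and o2_sat_low THEN admit]. New: admit.
Round 3: rule 3 [IF admit and culture_positive THEN exposure_confirmed]. New: exposure_confirmed.
Round 4: rule 5 [IF exposure_confirmed and high_risk THEN fever_present]. New: fever_present.
Closure: {admit, chest_pain, culture_positive, exposure_confirmed, fever_present, followup_48h, high_risk, hydration_advised, immunocompromised, isolate, o2_sat_low, observe_4h, rapid_test_pos, rash} — 14 facts.

14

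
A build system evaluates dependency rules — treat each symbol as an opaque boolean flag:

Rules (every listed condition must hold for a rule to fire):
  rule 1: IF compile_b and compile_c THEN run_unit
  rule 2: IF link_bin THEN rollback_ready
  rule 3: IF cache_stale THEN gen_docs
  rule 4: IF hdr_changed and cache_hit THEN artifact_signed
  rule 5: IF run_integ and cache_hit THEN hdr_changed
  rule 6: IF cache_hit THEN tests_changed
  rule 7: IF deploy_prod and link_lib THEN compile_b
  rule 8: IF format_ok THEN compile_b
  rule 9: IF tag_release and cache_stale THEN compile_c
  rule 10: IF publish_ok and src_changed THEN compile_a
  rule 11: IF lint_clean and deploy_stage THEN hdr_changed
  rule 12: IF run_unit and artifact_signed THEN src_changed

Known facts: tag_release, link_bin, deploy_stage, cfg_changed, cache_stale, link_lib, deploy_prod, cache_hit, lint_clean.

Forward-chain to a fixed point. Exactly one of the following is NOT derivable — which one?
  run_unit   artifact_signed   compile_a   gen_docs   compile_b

[1] rule 2 [IF link_bin THEN rollback_ready]; rule 3 [IF cache_stale THEN gen_docs]; rule 6 [IF cache_hit THEN tests_changed]; rule 7 [IF deploy_prod and link_lib THEN compile_b]; rule 9 [IF tag_release and cache_stale THEN compile_c]; rule 11 [IF lint_clean and deploy_stage THEN hdr_changed]. ⇒ new: rollback_ready, gen_docs, tests_changed, compile_b, compile_c, hdr_changed.
[2] rule 1 [IF compile_b and compile_c THEN run_unit]; rule 4 [IF hdr_changed and cache_hit THEN artifact_signed]. ⇒ new: run_unit, artifact_signed.
[3] rule 12 [IF run_unit and artifact_signed THEN src_changed]. ⇒ new: src_changed.
Derived: artifact_signed (round 2), compile_b (round 1), run_unit (round 2), gen_docs (round 1). compile_a never appears in any round.

compile_a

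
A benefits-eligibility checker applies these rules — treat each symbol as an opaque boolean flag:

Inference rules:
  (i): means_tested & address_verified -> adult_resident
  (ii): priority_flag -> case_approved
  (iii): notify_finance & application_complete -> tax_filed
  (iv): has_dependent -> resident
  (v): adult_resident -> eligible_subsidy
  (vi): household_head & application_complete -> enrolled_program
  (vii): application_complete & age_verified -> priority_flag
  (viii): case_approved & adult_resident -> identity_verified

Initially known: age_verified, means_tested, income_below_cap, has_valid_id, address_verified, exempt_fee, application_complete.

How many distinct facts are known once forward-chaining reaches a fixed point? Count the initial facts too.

12

Round 1 — (i), (vii), derive adult_resident, priority_flag.
Round 2 — (ii), (v), derive case_approved, eligible_subsidy.
Round 3 — (viii), derive identity_verified.
Closure: {address_verified, adult_resident, age_verified, application_complete, case_approved, eligible_subsidy, exempt_fee, has_valid_id, identity_verified, income_below_cap, means_tested, priority_flag} — 12 facts.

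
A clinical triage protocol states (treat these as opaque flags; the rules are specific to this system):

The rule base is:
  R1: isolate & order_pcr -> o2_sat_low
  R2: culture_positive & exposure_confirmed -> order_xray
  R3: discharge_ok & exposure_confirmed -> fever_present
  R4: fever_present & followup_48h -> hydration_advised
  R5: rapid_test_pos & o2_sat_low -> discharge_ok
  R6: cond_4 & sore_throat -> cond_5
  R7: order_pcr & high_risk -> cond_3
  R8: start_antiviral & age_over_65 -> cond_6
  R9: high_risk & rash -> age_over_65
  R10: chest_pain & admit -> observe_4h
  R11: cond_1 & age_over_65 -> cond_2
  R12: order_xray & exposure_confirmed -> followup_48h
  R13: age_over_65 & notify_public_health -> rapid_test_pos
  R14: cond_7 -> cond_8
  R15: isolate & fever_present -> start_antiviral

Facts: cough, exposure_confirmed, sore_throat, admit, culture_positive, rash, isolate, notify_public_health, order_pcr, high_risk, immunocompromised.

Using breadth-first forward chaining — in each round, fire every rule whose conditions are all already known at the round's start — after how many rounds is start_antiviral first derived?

5

Round 1 fires R1, R2, R7, R9, giving o2_sat_low, order_xray, cond_3, age_over_65.
Round 2 fires R12, R13, giving followup_48h, rapid_test_pos.
Round 3 fires R5, giving discharge_ok.
Round 4 fires R3, giving fever_present.
Round 5 fires R4, R15, giving hydration_advised, start_antiviral.
start_antiviral first appears in round 5.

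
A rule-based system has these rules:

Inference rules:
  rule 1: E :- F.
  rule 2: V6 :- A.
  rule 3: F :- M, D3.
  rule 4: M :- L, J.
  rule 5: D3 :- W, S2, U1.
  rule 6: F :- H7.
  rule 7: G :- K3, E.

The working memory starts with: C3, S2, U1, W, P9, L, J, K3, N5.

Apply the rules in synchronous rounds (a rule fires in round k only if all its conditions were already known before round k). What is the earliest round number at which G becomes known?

Round 1: rule 4 [M :- L, J.]; rule 5 [D3 :- W, S2, U1.]. New: M, D3.
Round 2: rule 3 [F :- M, D3.]. New: F.
Round 3: rule 1 [E :- F.]. New: E.
Round 4: rule 7 [G :- K3, E.]. New: G.
G first appears in round 4.

4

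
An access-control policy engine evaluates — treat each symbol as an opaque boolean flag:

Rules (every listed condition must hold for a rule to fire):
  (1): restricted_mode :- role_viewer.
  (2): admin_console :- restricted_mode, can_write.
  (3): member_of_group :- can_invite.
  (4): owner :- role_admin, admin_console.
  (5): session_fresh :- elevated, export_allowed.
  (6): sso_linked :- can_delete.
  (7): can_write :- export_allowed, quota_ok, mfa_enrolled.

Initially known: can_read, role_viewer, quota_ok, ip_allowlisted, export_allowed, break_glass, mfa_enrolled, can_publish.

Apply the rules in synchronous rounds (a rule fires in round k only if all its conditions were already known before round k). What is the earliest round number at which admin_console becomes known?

2

Round 1: (1) [restricted_mode :- role_viewer.]; (7) [can_write :- export_allowed, quota_ok, mfa_enrolled.]. Adds restricted_mode, can_write.
Round 2: (2) [admin_console :- restricted_mode, can_write.]. Adds admin_console.
admin_console first appears in round 2.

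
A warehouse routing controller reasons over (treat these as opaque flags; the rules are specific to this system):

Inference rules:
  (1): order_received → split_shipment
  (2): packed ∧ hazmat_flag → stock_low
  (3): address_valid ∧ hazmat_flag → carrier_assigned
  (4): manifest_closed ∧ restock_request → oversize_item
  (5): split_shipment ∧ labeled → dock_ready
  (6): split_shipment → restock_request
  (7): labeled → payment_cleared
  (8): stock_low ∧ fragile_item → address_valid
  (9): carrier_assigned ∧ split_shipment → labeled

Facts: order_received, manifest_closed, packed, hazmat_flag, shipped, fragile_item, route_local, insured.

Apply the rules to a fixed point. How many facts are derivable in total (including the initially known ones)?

17

Round 1: (1) [order_received → split_shipment]; (2) [packed ∧ hazmat_flag → stock_low]. New: split_shipment, stock_low.
Round 2: (6) [split_shipment → restock_request]; (8) [stock_low ∧ fragile_item → address_valid]. New: restock_request, address_valid.
Round 3: (3) [address_valid ∧ hazmat_flag → carrier_assigned]; (4) [manifest_closed ∧ restock_request → oversize_item]. New: carrier_assigned, oversize_item.
Round 4: (9) [carrier_assigned ∧ split_shipment → labeled]. New: labeled.
Round 5: (5) [split_shipment ∧ labeled → dock_ready]; (7) [labeled → payment_cleared]. New: dock_ready, payment_cleared.
Closure: {address_valid, carrier_assigned, dock_ready, fragile_item, hazmat_flag, insured, labeled, manifest_closed, order_received, oversize_item, packed, payment_cleared, restock_request, route_local, shipped, split_shipment, stock_low} — 17 facts.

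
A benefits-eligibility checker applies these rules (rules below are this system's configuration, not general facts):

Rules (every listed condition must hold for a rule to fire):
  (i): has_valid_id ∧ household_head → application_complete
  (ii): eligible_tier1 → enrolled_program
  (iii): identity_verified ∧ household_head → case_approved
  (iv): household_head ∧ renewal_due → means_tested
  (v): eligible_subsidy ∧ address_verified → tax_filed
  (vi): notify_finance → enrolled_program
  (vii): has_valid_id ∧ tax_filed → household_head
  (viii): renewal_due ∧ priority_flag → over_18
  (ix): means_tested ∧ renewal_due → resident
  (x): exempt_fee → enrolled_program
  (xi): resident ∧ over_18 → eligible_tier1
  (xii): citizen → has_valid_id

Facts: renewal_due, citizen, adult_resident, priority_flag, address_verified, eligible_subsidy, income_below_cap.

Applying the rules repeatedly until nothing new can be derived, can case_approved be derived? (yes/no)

Round 1: (v) [eligible_subsidy ∧ address_verified → tax_filed]; (viii) [renewal_due ∧ priority_flag → over_18]; (xii) [citizen → has_valid_id]. New: tax_filed, over_18, has_valid_id.
Round 2: (vii) [has_valid_id ∧ tax_filed → household_head]. New: household_head.
Round 3: (i) [has_valid_id ∧ household_head → application_complete]; (iv) [household_head ∧ renewal_due → means_tested]. New: application_complete, means_tested.
Round 4: (ix) [means_tested ∧ renewal_due → resident]. New: resident.
Round 5: (xi) [resident ∧ over_18 → eligible_tier1]. New: eligible_tier1.
Round 6: (ii) [eligible_tier1 → enrolled_program]. New: enrolled_program.
Fixed point reached. case_approved is concluded only by (iii); (iii) needs identity_verified (never derived).

no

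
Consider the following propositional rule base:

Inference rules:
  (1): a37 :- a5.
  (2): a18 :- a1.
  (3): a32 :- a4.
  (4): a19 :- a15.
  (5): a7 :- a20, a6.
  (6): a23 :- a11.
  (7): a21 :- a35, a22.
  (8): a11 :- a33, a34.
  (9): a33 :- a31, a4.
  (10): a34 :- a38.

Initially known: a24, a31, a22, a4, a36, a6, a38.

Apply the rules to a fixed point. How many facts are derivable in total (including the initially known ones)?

12

[1] (3) [a32 :- a4.]; (9) [a33 :- a31, a4.]; (10) [a34 :- a38.]. ⇒ new: a32, a33, a34.
[2] (8) [a11 :- a33, a34.]. ⇒ new: a11.
[3] (6) [a23 :- a11.]. ⇒ new: a23.
Closure: {a11, a22, a23, a24, a31, a32, a33, a34, a36, a38, a4, a6} — 12 facts.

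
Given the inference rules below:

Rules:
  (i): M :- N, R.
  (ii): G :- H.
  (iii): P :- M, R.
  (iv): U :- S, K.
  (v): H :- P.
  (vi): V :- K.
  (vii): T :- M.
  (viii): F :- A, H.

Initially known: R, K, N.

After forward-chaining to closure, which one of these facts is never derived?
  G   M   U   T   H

U

Round 1 — (i), (vi), derive M, V.
Round 2 — (iii), (vii), derive P, T.
Round 3 — (v), derive H.
Round 4 — (ii), derive G.
Derived: G (round 4), M (round 1), T (round 2), H (round 3). U never appears in any round.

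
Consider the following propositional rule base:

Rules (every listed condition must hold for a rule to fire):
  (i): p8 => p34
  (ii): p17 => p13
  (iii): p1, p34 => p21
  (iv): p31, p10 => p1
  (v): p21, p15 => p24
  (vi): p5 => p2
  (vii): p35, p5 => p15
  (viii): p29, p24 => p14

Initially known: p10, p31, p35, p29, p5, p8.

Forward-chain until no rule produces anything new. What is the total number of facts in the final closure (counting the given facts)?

13

Round 1 fires (i), (iv), (vi), (vii), giving p34, p1, p2, p15.
Round 2 fires (iii), giving p21.
Round 3 fires (v), giving p24.
Round 4 fires (viii), giving p14.
Closure: {p1, p10, p14, p15, p2, p21, p24, p29, p31, p34, p35, p5, p8} — 13 facts.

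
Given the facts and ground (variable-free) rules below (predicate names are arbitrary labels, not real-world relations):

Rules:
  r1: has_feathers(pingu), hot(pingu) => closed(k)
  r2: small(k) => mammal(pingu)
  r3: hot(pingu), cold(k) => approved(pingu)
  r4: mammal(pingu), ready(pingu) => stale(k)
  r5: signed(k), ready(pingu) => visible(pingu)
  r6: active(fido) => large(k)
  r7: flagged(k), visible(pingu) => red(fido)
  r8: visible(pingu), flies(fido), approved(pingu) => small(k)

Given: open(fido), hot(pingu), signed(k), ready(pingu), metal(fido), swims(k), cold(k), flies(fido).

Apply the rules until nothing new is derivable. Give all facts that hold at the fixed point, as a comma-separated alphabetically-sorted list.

Round 1: r3 [hot(pingu), cold(k) => approved(pingu)]; r5 [signed(k), ready(pingu) => visible(pingu)]. Adds approved(pingu), visible(pingu).
Round 2: r8 [visible(pingu), flies(fido), approved(pingu) => small(k)]. Adds small(k).
Round 3: r2 [small(k) => mammal(pingu)]. Adds mammal(pingu).
Round 4: r4 [mammal(pingu), ready(pingu) => stale(k)]. Adds stale(k).

approved(pingu), cold(k), flies(fido), hot(pingu), mammal(pingu), metal(fido), open(fido), ready(pingu), signed(k), small(k), stale(k), swims(k), visible(pingu)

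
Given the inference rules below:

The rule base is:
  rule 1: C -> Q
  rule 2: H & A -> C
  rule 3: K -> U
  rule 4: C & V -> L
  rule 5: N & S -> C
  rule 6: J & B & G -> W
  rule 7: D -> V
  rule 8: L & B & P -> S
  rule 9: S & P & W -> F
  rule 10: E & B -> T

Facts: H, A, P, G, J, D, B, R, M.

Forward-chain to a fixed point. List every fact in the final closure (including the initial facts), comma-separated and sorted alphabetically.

A, B, C, D, F, G, H, J, L, M, P, Q, R, S, V, W

Round 1: rule 2 [H & A -> C]; rule 6 [J & B & G -> W]; rule 7 [D -> V]. New: C, W, V.
Round 2: rule 1 [C -> Q]; rule 4 [C & V -> L]. New: Q, L.
Round 3: rule 8 [L & B & P -> S]. New: S.
Round 4: rule 9 [S & P & W -> F]. New: F.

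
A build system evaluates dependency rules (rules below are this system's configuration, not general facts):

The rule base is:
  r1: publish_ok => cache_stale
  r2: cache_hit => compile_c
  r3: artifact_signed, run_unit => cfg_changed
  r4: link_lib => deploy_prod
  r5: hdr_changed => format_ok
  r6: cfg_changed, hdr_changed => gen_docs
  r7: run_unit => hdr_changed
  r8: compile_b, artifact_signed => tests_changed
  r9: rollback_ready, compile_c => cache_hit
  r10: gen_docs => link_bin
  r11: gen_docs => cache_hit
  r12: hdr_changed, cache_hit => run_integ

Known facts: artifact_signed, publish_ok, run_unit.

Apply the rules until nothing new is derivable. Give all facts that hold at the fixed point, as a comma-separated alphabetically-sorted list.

[1] r1 [publish_ok => cache_stale]; r3 [artifact_signed, run_unit => cfg_changed]; r7 [run_unit => hdr_changed]. ⇒ new: cache_stale, cfg_changed, hdr_changed.
[2] r5 [hdr_changed => format_ok]; r6 [cfg_changed, hdr_changed => gen_docs]. ⇒ new: format_ok, gen_docs.
[3] r10 [gen_docs => link_bin]; r11 [gen_docs => cache_hit]. ⇒ new: link_bin, cache_hit.
[4] r2 [cache_hit => compile_c]; r12 [hdr_changed, cache_hit => run_integ]. ⇒ new: compile_c, run_integ.

artifact_signed, cache_hit, cache_stale, cfg_changed, compile_c, format_ok, gen_docs, hdr_changed, link_bin, publish_ok, run_integ, run_unit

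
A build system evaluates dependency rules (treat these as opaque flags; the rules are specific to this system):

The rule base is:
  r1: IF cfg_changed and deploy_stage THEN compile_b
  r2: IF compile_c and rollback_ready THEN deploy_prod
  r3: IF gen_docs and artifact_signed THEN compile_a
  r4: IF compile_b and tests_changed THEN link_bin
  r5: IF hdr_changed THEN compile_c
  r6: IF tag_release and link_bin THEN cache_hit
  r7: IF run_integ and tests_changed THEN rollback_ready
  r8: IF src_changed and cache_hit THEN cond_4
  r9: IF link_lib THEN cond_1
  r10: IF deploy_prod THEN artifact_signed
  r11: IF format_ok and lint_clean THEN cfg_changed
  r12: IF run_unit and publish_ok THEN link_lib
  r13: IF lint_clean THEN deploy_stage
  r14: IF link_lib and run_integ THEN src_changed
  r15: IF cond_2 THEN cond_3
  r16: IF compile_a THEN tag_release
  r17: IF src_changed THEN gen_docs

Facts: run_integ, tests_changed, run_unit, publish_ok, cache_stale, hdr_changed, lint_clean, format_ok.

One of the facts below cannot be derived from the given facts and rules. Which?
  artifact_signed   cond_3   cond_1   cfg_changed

Round 1 — r5, r7, r11, r12, r13, derive compile_c, rollback_ready, cfg_changed, link_lib, deploy_stage.
Round 2 — r1, r2, r9, r14, derive compile_b, deploy_prod, cond_1, src_changed.
Round 3 — r4, r10, r17, derive link_bin, artifact_signed, gen_docs.
Round 4 — r3, derive compile_a.
Round 5 — r16, derive tag_release.
Round 6 — r6, derive cache_hit.
Round 7 — r8, derive cond_4.
Derived: cfg_changed (round 1), artifact_signed (round 3), cond_1 (round 2). cond_3 never appears in any round.

cond_3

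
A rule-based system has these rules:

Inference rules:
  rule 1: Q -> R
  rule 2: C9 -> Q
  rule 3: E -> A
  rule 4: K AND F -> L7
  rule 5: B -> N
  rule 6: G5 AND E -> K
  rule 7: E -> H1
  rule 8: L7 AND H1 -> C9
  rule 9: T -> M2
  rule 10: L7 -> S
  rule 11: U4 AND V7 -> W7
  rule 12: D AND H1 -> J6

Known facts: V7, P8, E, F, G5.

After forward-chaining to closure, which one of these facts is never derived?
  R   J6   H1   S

Round 1 fires rule 3, rule 6, rule 7, giving A, K, H1.
Round 2 fires rule 4, giving L7.
Round 3 fires rule 8, rule 10, giving C9, S.
Round 4 fires rule 2, giving Q.
Round 5 fires rule 1, giving R.
Derived: H1 (round 1), R (round 5), S (round 3). J6 never appears in any round.

J6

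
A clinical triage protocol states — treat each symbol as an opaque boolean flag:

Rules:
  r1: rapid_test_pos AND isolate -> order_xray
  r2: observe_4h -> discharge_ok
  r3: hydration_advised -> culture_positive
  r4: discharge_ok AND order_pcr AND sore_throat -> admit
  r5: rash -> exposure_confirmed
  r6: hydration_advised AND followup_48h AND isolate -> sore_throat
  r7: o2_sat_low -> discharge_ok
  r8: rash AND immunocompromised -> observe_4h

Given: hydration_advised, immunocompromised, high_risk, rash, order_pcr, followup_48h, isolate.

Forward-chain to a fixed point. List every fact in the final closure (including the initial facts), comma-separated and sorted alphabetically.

admit, culture_positive, discharge_ok, exposure_confirmed, followup_48h, high_risk, hydration_advised, immunocompromised, isolate, observe_4h, order_pcr, rash, sore_throat

Round 1 fires r3, r5, r6, r8, giving culture_positive, exposure_confirmed, sore_throat, observe_4h.
Round 2 fires r2, giving discharge_ok.
Round 3 fires r4, giving admit.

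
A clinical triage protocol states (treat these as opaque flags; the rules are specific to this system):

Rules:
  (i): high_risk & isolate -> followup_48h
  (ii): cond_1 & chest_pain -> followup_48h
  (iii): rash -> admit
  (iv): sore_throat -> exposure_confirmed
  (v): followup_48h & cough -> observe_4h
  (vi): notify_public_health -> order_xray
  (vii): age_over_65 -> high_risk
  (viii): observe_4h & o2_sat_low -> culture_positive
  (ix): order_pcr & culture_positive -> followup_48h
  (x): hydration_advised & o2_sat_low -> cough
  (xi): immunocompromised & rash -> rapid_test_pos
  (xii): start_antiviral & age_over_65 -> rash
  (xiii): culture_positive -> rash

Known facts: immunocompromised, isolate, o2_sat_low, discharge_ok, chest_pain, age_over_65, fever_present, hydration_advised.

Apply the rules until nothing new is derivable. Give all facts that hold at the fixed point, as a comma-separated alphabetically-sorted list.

Round 1: (vii) [age_over_65 -> high_risk]; (x) [hydration_advised & o2_sat_low -> cough]. New: high_risk, cough.
Round 2: (i) [high_risk & isolate -> followup_48h]. New: followup_48h.
Round 3: (v) [followup_48h & cough -> observe_4h]. New: observe_4h.
Round 4: (viii) [observe_4h & o2_sat_low -> culture_positive]. New: culture_positive.
Round 5: (xiii) [culture_positive -> rash]. New: rash.
Round 6: (iii) [rash -> admit]; (xi) [immunocompromised & rash -> rapid_test_pos]. New: admit, rapid_test_pos.

admit, age_over_65, chest_pain, cough, culture_positive, discharge_ok, fever_present, followup_48h, high_risk, hydration_advised, immunocompromised, isolate, o2_sat_low, observe_4h, rapid_test_pos, rash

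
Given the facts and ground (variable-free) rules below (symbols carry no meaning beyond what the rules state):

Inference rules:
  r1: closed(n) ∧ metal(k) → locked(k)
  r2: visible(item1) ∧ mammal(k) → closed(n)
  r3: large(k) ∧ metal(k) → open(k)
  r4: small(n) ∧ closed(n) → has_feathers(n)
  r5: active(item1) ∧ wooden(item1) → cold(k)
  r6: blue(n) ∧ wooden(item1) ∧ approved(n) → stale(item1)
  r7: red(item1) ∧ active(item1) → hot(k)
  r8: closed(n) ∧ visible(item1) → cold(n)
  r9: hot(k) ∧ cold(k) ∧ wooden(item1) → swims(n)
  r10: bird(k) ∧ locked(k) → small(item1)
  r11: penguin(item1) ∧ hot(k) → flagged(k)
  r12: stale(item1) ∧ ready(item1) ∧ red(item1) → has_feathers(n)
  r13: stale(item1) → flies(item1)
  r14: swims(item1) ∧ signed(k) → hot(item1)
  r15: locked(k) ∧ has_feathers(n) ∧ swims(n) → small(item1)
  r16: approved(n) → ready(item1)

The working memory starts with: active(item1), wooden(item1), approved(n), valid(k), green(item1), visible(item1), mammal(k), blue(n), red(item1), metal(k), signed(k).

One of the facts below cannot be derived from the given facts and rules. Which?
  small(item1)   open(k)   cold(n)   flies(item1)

open(k)

Round 1 fires r2, r5, r6, r7, r16, giving closed(n), cold(k), stale(item1), hot(k), ready(item1).
Round 2 fires r1, r8, r9, r12, r13, giving locked(k), cold(n), swims(n), has_feathers(n), flies(item1).
Round 3 fires r15, giving small(item1).
Derived: flies(item1) (round 2), cold(n) (round 2), small(item1) (round 3). open(k) never appears in any round.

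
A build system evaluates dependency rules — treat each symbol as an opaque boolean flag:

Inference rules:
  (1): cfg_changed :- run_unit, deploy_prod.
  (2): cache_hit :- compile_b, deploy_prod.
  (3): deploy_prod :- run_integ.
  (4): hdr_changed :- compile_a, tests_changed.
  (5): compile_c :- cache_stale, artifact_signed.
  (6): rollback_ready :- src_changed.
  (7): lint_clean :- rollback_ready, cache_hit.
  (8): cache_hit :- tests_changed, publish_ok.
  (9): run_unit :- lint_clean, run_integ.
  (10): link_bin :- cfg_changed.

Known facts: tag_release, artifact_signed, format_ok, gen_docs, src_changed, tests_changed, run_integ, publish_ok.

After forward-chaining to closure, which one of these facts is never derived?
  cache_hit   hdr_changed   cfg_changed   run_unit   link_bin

hdr_changed

Round 1 — (3), (6), (8), derive deploy_prod, rollback_ready, cache_hit.
Round 2 — (7), derive lint_clean.
Round 3 — (9), derive run_unit.
Round 4 — (1), derive cfg_changed.
Round 5 — (10), derive link_bin.
Derived: cache_hit (round 1), cfg_changed (round 4), link_bin (round 5), run_unit (round 3). hdr_changed never appears in any round.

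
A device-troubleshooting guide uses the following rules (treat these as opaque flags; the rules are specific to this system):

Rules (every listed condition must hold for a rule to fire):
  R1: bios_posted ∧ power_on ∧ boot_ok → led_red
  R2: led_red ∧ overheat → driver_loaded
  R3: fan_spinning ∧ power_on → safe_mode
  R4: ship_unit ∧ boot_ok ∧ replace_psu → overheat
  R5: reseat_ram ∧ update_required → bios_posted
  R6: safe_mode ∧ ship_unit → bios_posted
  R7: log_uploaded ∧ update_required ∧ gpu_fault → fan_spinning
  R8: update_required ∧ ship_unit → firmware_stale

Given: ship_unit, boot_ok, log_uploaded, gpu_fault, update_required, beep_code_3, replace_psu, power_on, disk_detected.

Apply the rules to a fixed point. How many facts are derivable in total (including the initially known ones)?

16

Round 1 — R4, R7, R8, derive overheat, fan_spinning, firmware_stale.
Round 2 — R3, derive safe_mode.
Round 3 — R6, derive bios_posted.
Round 4 — R1, derive led_red.
Round 5 — R2, derive driver_loaded.
Closure: {beep_code_3, bios_posted, boot_ok, disk_detected, driver_loaded, fan_spinning, firmware_stale, gpu_fault, led_red, log_uploaded, overheat, power_on, replace_psu, safe_mode, ship_unit, update_required} — 16 facts.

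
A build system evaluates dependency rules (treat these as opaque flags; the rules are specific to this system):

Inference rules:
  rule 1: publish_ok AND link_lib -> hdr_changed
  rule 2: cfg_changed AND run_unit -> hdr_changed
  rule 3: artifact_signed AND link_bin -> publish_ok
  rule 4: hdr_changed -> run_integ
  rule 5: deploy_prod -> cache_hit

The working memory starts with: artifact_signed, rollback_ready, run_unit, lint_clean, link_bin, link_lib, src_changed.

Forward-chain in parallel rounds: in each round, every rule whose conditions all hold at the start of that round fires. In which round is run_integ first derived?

3

Round 1: rule 3 [artifact_signed AND link_bin -> publish_ok]. New: publish_ok.
Round 2: rule 1 [publish_ok AND link_lib -> hdr_changed]. New: hdr_changed.
Round 3: rule 4 [hdr_changed -> run_integ]. New: run_integ.
run_integ first appears in round 3.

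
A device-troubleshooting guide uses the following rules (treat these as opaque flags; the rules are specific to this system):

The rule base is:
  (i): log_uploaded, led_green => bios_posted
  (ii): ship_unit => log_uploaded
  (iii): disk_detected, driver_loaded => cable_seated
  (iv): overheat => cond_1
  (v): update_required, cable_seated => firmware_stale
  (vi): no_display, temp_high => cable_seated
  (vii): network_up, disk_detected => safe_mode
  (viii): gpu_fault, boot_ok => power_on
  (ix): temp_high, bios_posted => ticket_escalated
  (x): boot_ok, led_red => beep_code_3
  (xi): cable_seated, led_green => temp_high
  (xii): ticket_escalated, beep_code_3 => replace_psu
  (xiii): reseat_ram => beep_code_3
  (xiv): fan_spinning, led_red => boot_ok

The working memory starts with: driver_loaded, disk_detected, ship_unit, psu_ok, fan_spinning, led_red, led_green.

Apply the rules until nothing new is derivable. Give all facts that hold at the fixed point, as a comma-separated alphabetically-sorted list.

beep_code_3, bios_posted, boot_ok, cable_seated, disk_detected, driver_loaded, fan_spinning, led_green, led_red, log_uploaded, psu_ok, replace_psu, ship_unit, temp_high, ticket_escalated

[1] (ii) [ship_unit => log_uploaded]; (iii) [disk_detected, driver_loaded => cable_seated]; (xiv) [fan_spinning, led_red => boot_ok]. ⇒ new: log_uploaded, cable_seated, boot_ok.
[2] (i) [log_uploaded, led_green => bios_posted]; (x) [boot_ok, led_red => beep_code_3]; (xi) [cable_seated, led_green => temp_high]. ⇒ new: bios_posted, beep_code_3, temp_high.
[3] (ix) [temp_high, bios_posted => ticket_escalated]. ⇒ new: ticket_escalated.
[4] (xii) [ticket_escalated, beep_code_3 => replace_psu]. ⇒ new: replace_psu.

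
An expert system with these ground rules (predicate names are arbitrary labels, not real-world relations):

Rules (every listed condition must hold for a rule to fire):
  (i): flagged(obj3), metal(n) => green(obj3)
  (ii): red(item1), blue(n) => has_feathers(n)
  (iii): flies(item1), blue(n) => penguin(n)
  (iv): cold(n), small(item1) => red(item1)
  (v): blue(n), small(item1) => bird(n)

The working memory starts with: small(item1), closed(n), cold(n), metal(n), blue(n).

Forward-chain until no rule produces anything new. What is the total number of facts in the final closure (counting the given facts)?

[1] (iv) [cold(n), small(item1) => red(item1)]; (v) [blue(n), small(item1) => bird(n)]. ⇒ new: red(item1), bird(n).
[2] (ii) [red(item1), blue(n) => has_feathers(n)]. ⇒ new: has_feathers(n).
Closure: {bird(n), blue(n), closed(n), cold(n), has_feathers(n), metal(n), red(item1), small(item1)} — 8 facts.

8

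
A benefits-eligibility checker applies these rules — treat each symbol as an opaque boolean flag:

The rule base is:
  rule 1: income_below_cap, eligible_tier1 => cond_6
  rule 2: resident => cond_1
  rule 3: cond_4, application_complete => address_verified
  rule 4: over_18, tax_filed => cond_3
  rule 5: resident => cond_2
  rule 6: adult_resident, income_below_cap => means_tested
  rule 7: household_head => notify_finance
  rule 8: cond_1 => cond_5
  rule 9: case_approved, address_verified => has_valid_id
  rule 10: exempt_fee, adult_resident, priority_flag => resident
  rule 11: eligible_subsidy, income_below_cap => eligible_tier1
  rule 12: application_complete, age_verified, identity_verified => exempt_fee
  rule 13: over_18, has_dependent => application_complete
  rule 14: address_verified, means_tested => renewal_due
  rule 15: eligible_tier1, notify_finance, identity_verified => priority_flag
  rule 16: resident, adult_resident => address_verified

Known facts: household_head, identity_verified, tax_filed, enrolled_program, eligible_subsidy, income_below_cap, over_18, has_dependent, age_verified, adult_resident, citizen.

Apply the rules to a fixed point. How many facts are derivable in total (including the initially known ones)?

25

[1] rule 4 [over_18, tax_filed => cond_3]; rule 6 [adult_resident, income_below_cap => means_tested]; rule 7 [household_head => notify_finance]; rule 11 [eligible_subsidy, income_below_cap => eligible_tier1]; rule 13 [over_18, has_dependent => application_complete]. ⇒ new: cond_3, means_tested, notify_finance, eligible_tier1, application_complete.
[2] rule 1 [income_below_cap, eligible_tier1 => cond_6]; rule 12 [application_complete, age_verified, identity_verified => exempt_fee]; rule 15 [eligible_tier1, notify_finance, identity_verified => priority_flag]. ⇒ new: cond_6, exempt_fee, priority_flag.
[3] rule 10 [exempt_fee, adult_resident, priority_flag => resident]. ⇒ new: resident.
[4] rule 2 [resident => cond_1]; rule 5 [resident => cond_2]; rule 16 [resident, adult_resident => address_verified]. ⇒ new: cond_1, cond_2, address_verified.
[5] rule 8 [cond_1 => cond_5]; rule 14 [address_verified, means_tested => renewal_due]. ⇒ new: cond_5, renewal_due.
Closure: {address_verified, adult_resident, age_verified, application_complete, citizen, cond_1, cond_2, cond_3, cond_5, cond_6, eligible_subsidy, eligible_tier1, enrolled_program, exempt_fee, has_dependent, household_head, identity_verified, income_below_cap, means_tested, notify_finance, over_18, priority_flag, renewal_due, resident, tax_filed} — 25 facts.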